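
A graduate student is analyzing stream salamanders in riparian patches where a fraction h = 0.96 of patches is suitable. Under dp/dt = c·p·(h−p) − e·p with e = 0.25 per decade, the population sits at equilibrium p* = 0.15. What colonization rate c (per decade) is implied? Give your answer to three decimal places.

At equilibrium c(h−p*) = e, so c = e/(h−p*).
c = 0.25/(0.96 − 0.15) = 0.25/0.8100 = 0.3086.

0.309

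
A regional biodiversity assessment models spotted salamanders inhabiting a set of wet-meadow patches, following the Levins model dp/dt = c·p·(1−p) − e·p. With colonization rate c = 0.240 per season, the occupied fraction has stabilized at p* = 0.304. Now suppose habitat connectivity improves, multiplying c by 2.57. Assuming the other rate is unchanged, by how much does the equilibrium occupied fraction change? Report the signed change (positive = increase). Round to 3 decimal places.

0.425

Balance c(1−p*) = e gives e = 0.240×(1 − 0.30400) = 0.16704.
New p* = 1 − e/c = 1 − 0.16704/0.61680 = 0.72918.
Δp* = 0.72918 − 0.30400 = +0.42518.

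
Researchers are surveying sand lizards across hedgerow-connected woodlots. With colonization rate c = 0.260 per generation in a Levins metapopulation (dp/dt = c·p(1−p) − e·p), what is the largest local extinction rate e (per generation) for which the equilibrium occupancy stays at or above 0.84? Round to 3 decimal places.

1 − e/c ≥ 0.84 ⇒ e ≤ c(1 − 0.84) = 0.260 × 0.1600.
e_max = 0.0416.

0.042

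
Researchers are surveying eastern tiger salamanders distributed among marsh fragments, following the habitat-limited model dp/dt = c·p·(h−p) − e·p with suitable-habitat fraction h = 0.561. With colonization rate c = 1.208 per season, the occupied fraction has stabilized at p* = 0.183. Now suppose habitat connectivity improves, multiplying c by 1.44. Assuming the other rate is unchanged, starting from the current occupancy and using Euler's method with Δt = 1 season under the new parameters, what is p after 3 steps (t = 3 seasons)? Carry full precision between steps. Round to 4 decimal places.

Balance c(h−p*) = e gives e = 1.208×(0.561 − 0.18300) = 0.45662.
Starting from p₀ = 0.18300; update p ← p + (dp/dt)·Δt with the new parameters.
p: 0.18300 → 0.21977  (Δp = +0.03677)
p: 0.21977 → 0.24987  (Δp = +0.03010)
p: 0.24987 → 0.27100  (Δp = +0.02114)

0.2710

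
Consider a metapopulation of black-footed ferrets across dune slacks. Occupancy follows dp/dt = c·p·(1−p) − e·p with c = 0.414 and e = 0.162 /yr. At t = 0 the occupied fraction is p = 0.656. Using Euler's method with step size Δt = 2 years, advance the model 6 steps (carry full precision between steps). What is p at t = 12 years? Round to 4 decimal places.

Update rule: p ← p + [c·p·(1−p) − e·p]·Δt with Δt = 2.
  1  |  dp/dt·Δt = -0.025694  |  p_1 = 0.630306
  2  |  dp/dt·Δt = -0.011278  |  p_2 = 0.619028
  3  |  dp/dt·Δt = -0.005296  |  p_3 = 0.613732
  4  |  dp/dt·Δt = -0.002559  |  p_4 = 0.611173
  5  |  dp/dt·Δt = -0.001253  |  p_5 = 0.609919
  6  |  dp/dt·Δt = -0.000618  |  p_6 = 0.609301

0.6093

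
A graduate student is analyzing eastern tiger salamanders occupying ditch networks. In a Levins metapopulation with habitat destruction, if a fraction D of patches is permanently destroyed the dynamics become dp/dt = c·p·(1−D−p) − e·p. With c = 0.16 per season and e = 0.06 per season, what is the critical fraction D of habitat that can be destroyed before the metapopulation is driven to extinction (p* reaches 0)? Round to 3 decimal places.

The nontrivial equilibrium is p* = (1−D) − e/c; extinction occurs when this hits zero.
So D_crit = 1 − e/c = 1 − 0.06/0.16 = 1 − 0.3750 = 0.6250.
This equals the undisturbed p*, a classic result of Lande's extension.

0.625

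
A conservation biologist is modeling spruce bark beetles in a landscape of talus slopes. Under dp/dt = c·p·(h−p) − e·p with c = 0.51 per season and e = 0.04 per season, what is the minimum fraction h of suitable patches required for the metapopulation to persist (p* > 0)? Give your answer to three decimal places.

p* = h − e/c is positive only when h > e/c.
h_min = e/c = 0.04/0.51 = 0.0784.

0.078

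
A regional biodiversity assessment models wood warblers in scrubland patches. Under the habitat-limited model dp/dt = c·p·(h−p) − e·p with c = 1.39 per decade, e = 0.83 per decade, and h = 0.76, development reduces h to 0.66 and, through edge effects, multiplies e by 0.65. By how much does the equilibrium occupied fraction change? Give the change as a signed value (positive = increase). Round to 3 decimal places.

Before: p* = h − e/c = 0.76 − 0.83/1.39 = 0.76 − 0.5971 = 0.1629.
After: c = 1.39, e = 0.5395, h = 0.66; p* = 0.66 − 0.5395/1.39 = 0.2719.
Δp* = 0.2719 − 0.1629 = +0.1090.

0.109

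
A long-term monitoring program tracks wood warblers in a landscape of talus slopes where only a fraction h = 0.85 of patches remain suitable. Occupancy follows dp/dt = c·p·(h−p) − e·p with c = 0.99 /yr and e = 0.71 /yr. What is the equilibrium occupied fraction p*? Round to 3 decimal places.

Setting dp/dt = 0 and dividing by p* gives c·(h−p*) = e.
So p* = h − e/c = 0.85 − 0.71/0.99 = 0.85 − 0.7172 = 0.1328.

0.133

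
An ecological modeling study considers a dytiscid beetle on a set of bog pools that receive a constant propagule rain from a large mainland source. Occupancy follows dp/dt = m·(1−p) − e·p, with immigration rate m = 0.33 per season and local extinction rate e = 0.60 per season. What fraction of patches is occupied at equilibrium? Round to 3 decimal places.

Setting dp/dt = 0: m − m·p* = e·p*, so m = (m+e)·p*.
p* = m/(m+e) = 0.33/(0.33+0.60) = 0.33/0.9300 = 0.3548.

0.355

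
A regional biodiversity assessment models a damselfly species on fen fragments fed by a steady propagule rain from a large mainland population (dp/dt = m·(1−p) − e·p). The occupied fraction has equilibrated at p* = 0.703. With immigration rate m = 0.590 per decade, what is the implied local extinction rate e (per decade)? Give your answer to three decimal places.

At equilibrium m(1−p*) = e·p*, so e = m(1−p*)/p*.
e = 0.590 × 0.2970 / 0.703 = 0.2493.

0.249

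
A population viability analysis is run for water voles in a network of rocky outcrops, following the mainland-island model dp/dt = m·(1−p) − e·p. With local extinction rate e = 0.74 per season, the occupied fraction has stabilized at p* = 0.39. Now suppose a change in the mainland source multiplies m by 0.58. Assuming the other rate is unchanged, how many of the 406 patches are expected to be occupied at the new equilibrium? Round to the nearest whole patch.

Balance m(1−p*) = e·p* gives m = e·p*/(1−p*) = 0.74×0.39000/0.61000 = 0.47311.
New p* = m/(m+e) = 0.27440/(0.27440+0.74000) = 0.27050.
Expected occupied = 406 × 0.27050 = 109.82 ≈ 110.

110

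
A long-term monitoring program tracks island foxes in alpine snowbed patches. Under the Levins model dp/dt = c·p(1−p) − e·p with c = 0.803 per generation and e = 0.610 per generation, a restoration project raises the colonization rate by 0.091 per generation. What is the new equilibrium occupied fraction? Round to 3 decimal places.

0.318

Before: p* = 1 − 0.610/0.803 = 0.2403.
After the change, c = 0.894, e = 0.61, so p* = 1 − 0.61/0.894 = 0.3177.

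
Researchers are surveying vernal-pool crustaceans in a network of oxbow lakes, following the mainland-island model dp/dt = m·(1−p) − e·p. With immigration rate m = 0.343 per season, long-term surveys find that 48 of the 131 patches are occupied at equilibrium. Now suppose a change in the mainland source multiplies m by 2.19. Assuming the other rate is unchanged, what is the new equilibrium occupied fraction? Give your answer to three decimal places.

0.559

Observed p* = 48/131 = 0.36641.
Balance m(1−p*) = e·p* gives e = m(1−p*)/p* = 0.343×0.63359/0.36641 = 0.59311.
New p* = m/(m+e) = 0.75117/(0.75117+0.59311) = 0.55879.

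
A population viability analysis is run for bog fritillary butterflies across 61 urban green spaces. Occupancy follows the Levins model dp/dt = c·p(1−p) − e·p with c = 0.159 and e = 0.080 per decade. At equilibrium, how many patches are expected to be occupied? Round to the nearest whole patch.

30

p* = 1 − e/c = 1 − 0.080/0.159 = 0.4969.
Expected occupied patches = N × p* = 61 × 0.4969 = 30.31 ≈ 30.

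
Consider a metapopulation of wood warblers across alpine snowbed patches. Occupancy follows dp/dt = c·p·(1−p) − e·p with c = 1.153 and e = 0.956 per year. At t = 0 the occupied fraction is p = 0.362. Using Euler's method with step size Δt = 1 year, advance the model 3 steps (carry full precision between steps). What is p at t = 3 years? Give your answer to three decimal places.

Update rule: p ← p + [c·p·(1−p) − e·p]·Δt with Δt = 1.
step 1: Δp = -0.07978, p = 0.28222
step 2: Δp = -0.03624, p = 0.24598
step 3: Δp = -0.02131, p = 0.22468

0.225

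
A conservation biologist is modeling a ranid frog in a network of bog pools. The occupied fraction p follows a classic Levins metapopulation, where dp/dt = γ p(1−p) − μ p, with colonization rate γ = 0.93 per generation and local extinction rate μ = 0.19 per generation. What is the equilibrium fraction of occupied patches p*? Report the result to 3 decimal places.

Setting dp/dt = 0 and dividing through by p* gives γ·(1−p*) = μ.
So p* = 1 − μ/γ = 1 − 0.19/0.93 = 1 − 0.2043 = 0.7957.

0.796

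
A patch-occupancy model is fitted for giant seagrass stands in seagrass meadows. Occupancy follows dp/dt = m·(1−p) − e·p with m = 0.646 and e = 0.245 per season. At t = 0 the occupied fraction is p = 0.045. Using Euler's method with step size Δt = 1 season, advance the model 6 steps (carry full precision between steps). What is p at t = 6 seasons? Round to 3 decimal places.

0.725

Update rule: p ← p + [m·(1−p) − e·p]·Δt with Δt = 1.
  1  |  dp/dt·Δt = +0.605905  |  p_1 = 0.650905
  2  |  dp/dt·Δt = +0.066044  |  p_2 = 0.716949
  3  |  dp/dt·Δt = +0.007199  |  p_3 = 0.724147
  4  |  dp/dt·Δt = +0.000785  |  p_4 = 0.724932
  5  |  dp/dt·Δt = +0.000086  |  p_5 = 0.725018
  6  |  dp/dt·Δt = +0.000009  |  p_6 = 0.725027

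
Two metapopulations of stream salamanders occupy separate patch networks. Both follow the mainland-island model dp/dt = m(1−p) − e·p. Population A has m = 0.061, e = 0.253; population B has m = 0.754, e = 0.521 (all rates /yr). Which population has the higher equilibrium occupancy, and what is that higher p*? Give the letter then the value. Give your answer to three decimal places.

A: p*_A = m/(m+e) = 0.061/0.3140 = 0.1943.
B: p*_B = 0.754/1.2750 = 0.5914.
B is higher at 0.5914.

B, 0.591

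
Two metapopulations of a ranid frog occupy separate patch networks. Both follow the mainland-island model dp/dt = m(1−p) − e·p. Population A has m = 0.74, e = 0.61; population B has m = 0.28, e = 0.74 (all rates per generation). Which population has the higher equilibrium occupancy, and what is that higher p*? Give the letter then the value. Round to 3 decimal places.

A: p*_A = m/(m+e) = 0.74/1.3500 = 0.5481.
B: p*_B = 0.28/1.0200 = 0.2745.
A is higher at 0.5481.

A, 0.548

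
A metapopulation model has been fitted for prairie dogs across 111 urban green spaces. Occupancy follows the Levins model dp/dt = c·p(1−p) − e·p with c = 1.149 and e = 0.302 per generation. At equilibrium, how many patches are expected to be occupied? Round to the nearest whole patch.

82

p* = 1 − e/c = 1 − 0.302/1.149 = 0.7372.
Expected occupied patches = N × p* = 111 × 0.7372 = 81.83 ≈ 82.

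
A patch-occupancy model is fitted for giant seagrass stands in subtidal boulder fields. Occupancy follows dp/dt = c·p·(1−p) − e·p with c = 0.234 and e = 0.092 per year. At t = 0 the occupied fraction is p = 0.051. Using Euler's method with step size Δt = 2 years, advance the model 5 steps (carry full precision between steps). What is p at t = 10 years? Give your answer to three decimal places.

0.152

Update rule: p ← p + [c·p·(1−p) − e·p]·Δt with Δt = 2.
t = 2: p = 0.05100 + (+0.01327) = 0.06427
t = 4: p = 0.06427 + (+0.01632) = 0.08059
t = 6: p = 0.08059 + (+0.01985) = 0.10043
t = 8: p = 0.10043 + (+0.02380) = 0.12423
t = 10: p = 0.12423 + (+0.02806) = 0.15229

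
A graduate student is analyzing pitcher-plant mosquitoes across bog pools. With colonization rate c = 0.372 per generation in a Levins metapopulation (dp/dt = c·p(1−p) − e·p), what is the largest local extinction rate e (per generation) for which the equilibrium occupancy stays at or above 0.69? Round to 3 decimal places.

1 − e/c ≥ 0.69 ⇒ e ≤ c(1 − 0.69) = 0.372 × 0.3100.
e_max = 0.1153.

0.115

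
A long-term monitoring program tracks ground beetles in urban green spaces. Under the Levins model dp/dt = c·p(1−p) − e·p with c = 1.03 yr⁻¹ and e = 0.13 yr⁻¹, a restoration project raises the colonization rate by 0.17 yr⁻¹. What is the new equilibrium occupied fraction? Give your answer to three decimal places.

0.892

Before: p* = 1 − 0.13/1.03 = 0.8738.
After the change, c = 1.2, e = 0.13, so p* = 1 − 0.13/1.2 = 0.8917.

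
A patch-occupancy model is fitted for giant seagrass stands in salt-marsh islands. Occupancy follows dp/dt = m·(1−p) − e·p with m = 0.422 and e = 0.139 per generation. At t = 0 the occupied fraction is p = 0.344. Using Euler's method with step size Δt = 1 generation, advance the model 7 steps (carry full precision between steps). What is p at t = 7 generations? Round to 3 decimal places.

0.751

Update rule: p ← p + [m·(1−p) − e·p]·Δt with Δt = 1.
t = 1: p = 0.34400 + (+0.22902) = 0.57302
t = 2: p = 0.57302 + (+0.10054) = 0.67355
t = 3: p = 0.67355 + (+0.04414) = 0.71769
t = 4: p = 0.71769 + (+0.01938) = 0.73707
t = 5: p = 0.73707 + (+0.00851) = 0.74557
t = 6: p = 0.74557 + (+0.00373) = 0.74931
t = 7: p = 0.74931 + (+0.00164) = 0.75095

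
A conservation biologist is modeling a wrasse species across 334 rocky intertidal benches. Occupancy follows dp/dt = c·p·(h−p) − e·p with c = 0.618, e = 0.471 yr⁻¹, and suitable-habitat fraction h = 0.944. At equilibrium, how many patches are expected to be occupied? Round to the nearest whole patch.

p* = h − e/c = 0.944 − 0.7621 = 0.1819.
Expected occupied patches = N × p* = 334 × 0.1819 = 60.74 ≈ 61.

61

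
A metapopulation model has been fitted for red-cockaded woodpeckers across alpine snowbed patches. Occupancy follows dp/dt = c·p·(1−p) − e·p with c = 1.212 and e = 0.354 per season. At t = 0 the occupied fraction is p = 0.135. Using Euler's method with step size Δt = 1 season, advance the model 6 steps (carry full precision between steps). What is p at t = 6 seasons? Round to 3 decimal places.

Update rule: p ← p + [c·p·(1−p) − e·p]·Δt with Δt = 1.
step 1: Δp = +0.09374, p = 0.22874
step 2: Δp = +0.13285, p = 0.36159
step 3: Δp = +0.15178, p = 0.51336
step 4: Δp = +0.12105, p = 0.63442
step 5: Δp = +0.05652, p = 0.69094
step 6: Δp = +0.01422, p = 0.70516

0.705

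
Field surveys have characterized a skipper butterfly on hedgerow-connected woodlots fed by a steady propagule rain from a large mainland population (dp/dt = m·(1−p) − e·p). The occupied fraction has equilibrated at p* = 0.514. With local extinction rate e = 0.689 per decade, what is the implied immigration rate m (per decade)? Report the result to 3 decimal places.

At equilibrium m(1−p*) = e·p*, so m = e·p*/(1−p*).
m = 0.689 × 0.514 / 0.4860 = 0.3541/0.4860 = 0.7287.

0.729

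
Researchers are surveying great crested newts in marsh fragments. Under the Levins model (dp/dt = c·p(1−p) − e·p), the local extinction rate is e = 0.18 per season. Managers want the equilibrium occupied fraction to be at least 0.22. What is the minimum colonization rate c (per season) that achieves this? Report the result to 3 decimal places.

0.231

p* = 1 − e/c ≥ 0.22 requires e/c ≤ 0.7800, i.e. c ≥ e/0.7800.
c_min = 0.18/0.7800 = 0.2308.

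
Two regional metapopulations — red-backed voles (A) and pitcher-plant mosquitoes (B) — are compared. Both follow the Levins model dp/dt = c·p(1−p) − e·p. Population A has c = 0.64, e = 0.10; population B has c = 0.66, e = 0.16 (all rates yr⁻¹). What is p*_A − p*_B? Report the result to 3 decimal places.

0.086

A: p*_A = 1 − 0.10/0.64 = 0.8438.
B: p*_B = 1 − 0.16/0.66 = 0.7576.
p*_A − p*_B = 0.8438 − 0.7576 = 0.0862.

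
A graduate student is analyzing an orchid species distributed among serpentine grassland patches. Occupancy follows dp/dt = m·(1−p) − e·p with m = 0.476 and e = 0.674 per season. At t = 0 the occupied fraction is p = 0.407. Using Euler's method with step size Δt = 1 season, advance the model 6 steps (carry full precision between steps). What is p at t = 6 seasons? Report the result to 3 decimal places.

0.414

Update rule: p ← p + [m·(1−p) − e·p]·Δt with Δt = 1.
  1  |  dp/dt·Δt = +0.007950  |  p_1 = 0.414950
  2  |  dp/dt·Δt = -0.001192  |  p_2 = 0.413757
  3  |  dp/dt·Δt = +0.000179  |  p_3 = 0.413936
  4  |  dp/dt·Δt = -0.000027  |  p_4 = 0.413910
  5  |  dp/dt·Δt = +0.000004  |  p_5 = 0.413914
  6  |  dp/dt·Δt = -0.000001  |  p_6 = 0.413913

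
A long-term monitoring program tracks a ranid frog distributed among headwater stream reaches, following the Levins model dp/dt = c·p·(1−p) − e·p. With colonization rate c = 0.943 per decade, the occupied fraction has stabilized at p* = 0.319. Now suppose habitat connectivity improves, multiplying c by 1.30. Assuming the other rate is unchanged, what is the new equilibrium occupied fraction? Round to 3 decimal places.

0.476

Balance c(1−p*) = e gives e = 0.943×(1 − 0.31900) = 0.64218.
New p* = 1 − e/c = 1 − 0.64218/1.22590 = 0.47616.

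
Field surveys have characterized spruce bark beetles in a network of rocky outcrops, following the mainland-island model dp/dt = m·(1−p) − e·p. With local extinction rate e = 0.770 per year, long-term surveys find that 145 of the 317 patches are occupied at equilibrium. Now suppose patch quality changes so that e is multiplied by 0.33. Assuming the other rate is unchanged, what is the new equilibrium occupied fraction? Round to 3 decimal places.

0.719

Observed p* = 145/317 = 0.45741.
Balance m(1−p*) = e·p* gives m = e·p*/(1−p*) = 0.770×0.45741/0.54259 = 0.64912.
New p* = m/(m+e) = 0.64912/(0.64912+0.25410) = 0.71867.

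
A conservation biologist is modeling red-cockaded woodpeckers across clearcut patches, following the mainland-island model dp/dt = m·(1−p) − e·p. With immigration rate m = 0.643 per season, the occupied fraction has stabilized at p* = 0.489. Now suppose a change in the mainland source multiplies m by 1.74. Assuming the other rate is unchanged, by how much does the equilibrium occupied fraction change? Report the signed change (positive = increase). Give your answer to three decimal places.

0.136

Balance m(1−p*) = e·p* gives e = m(1−p*)/p* = 0.643×0.51100/0.48900 = 0.67193.
New p* = m/(m+e) = 1.11882/(1.11882+0.67193) = 0.62478.
Δp* = 0.62478 − 0.48900 = +0.13578.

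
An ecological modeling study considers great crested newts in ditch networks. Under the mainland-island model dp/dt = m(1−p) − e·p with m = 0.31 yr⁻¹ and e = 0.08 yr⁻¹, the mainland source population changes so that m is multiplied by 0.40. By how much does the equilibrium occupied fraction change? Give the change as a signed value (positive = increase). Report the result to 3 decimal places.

Before: p* = 0.31/(0.31+0.08) = 0.7949.
After: m = 0.124, e = 0.08; p* = 0.124/0.2040 = 0.6078.
Δp* = 0.6078 − 0.7949 = -0.1870.

-0.187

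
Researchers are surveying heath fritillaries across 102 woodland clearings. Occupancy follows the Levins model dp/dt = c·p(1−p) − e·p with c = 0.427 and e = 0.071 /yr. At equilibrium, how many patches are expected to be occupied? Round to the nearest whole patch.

p* = 1 − e/c = 1 − 0.071/0.427 = 0.8337.
Expected occupied patches = N × p* = 102 × 0.8337 = 85.04 ≈ 85.

85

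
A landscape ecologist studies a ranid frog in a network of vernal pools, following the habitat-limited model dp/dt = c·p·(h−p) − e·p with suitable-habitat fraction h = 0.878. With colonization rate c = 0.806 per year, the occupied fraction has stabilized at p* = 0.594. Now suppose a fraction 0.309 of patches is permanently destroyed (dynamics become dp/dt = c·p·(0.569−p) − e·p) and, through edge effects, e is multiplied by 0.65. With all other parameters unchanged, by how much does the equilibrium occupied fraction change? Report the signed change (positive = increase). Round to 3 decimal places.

-0.210

Balance c(h−p*) = e gives e = 0.806×(0.878 − 0.59400) = 0.22890.
New p* = 0.569 − e/c = 0.569 − 0.14879/0.80600 = 0.38440.
Δp* = 0.38440 − 0.59400 = -0.20960.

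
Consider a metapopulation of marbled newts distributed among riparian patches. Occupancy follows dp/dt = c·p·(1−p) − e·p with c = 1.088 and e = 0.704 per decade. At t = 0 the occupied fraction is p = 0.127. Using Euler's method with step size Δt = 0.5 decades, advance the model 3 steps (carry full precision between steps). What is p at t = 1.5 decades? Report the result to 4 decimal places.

Update rule: p ← p + [c·p·(1−p) − e·p]·Δt with Δt = 0.5.
step 1: Δp = +0.01561, p = 0.14261
step 2: Δp = +0.01632, p = 0.15893
step 3: Δp = +0.01677, p = 0.17570

0.1757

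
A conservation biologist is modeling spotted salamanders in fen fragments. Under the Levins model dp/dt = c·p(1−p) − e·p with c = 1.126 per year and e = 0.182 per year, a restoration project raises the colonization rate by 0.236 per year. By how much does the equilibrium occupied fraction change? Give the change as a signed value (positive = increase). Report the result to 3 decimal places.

0.028

Before: p* = 1 − 0.182/1.126 = 0.8384.
After the change, c = 1.362, e = 0.182, so p* = 1 − 0.182/1.362 = 0.8664.
Δp* = 0.8664 − 0.8384 = +0.0280.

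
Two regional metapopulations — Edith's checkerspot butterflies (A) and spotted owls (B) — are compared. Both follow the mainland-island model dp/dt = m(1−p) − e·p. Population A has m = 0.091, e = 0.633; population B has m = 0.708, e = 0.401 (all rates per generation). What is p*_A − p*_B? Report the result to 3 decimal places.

A: p*_A = m/(m+e) = 0.091/0.7240 = 0.1257.
B: p*_B = 0.708/1.1090 = 0.6384.
p*_A − p*_B = 0.1257 − 0.6384 = -0.5127.

-0.513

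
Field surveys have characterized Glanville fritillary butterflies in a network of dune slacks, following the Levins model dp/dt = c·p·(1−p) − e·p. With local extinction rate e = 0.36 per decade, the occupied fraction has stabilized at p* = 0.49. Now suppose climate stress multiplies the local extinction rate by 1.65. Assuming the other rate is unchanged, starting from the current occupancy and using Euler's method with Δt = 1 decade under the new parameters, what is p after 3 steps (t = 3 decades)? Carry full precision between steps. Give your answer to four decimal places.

Balance c(1−p*) = e gives c = e/(1 − 0.49000) = 0.36/0.51000 = 0.70588.
Starting from p₀ = 0.49000; update p ← p + (dp/dt)·Δt with the new parameters.
t = 1: p = 0.49000 + (-0.11466) = 0.37534
t = 2: p = 0.37534 + (-0.05745) = 0.31789
t = 3: p = 0.31789 + (-0.03577) = 0.28212

0.2821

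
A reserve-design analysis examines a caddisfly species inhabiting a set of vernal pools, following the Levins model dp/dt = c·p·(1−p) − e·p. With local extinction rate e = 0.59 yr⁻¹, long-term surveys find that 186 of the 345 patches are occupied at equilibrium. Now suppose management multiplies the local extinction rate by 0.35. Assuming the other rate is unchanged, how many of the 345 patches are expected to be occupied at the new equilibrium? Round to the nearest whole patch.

289

Observed p* = 186/345 = 0.53913.
Balance c(1−p*) = e gives c = e/(1 − 0.53913) = 0.59/0.46087 = 1.28019.
New p* = 1 − e/c = 1 − 0.20650/1.28019 = 0.83870.
Expected occupied = 345 × 0.83870 = 289.35 ≈ 289.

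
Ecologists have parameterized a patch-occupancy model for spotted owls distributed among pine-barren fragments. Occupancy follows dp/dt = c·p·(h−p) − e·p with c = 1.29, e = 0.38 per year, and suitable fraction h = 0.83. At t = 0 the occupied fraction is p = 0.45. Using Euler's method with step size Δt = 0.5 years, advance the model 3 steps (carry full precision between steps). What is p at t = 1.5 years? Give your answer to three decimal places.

Update rule: p ← p + [c·p·(h−p) − e·p]·Δt with Δt = 0.5.
step 1: Δp = +0.02479, p = 0.47479
step 2: Δp = +0.01857, p = 0.49336
step 3: Δp = +0.01339, p = 0.50675

0.507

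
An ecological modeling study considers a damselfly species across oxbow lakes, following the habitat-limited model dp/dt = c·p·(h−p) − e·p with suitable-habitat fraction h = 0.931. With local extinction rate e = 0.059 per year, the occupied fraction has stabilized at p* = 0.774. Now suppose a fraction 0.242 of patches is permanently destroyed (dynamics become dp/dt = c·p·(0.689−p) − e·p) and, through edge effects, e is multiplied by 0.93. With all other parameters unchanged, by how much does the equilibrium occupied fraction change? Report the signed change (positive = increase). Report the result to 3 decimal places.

-0.231

Balance c(h−p*) = e gives c = e/(0.931 − 0.77400) = 0.059/0.15700 = 0.37580.
New p* = 0.689 − e/c = 0.689 − 0.05487/0.37580 = 0.54299.
Δp* = 0.54299 − 0.77400 = -0.23101.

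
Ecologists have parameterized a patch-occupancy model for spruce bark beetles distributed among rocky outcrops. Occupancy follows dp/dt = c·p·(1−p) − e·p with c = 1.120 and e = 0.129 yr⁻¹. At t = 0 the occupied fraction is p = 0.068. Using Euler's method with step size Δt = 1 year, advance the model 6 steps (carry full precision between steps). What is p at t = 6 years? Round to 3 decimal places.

0.878

Update rule: p ← p + [c·p·(1−p) − e·p]·Δt with Δt = 1.
  1  |  dp/dt·Δt = +0.062209  |  p_1 = 0.130209
  2  |  dp/dt·Δt = +0.110048  |  p_2 = 0.240257
  3  |  dp/dt·Δt = +0.173445  |  p_3 = 0.413702
  4  |  dp/dt·Δt = +0.218291  |  p_4 = 0.631993
  5  |  dp/dt·Δt = +0.178960  |  p_5 = 0.810953
  6  |  dp/dt·Δt = +0.067092  |  p_6 = 0.878045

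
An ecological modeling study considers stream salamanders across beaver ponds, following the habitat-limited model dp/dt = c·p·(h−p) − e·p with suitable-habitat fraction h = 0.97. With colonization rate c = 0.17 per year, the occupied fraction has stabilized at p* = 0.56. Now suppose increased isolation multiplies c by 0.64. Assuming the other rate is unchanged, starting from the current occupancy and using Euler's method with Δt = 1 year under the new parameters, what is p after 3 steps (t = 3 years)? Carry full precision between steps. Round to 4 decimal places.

Balance c(h−p*) = e gives e = 0.17×(0.97 − 0.56000) = 0.06970.
Starting from p₀ = 0.56000; update p ← p + (dp/dt)·Δt with the new parameters.
p: 0.56000 → 0.54595  (Δp = -0.01405)
p: 0.54595 → 0.53308  (Δp = -0.01286)
p: 0.53308 → 0.52127  (Δp = -0.01182)

0.5213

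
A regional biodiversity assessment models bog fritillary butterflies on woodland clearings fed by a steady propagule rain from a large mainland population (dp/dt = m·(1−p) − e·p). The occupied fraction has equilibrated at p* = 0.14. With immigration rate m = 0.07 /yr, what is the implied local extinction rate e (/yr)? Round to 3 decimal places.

At equilibrium m(1−p*) = e·p*, so e = m(1−p*)/p*.
e = 0.07 × 0.8600 / 0.14 = 0.4300.

0.430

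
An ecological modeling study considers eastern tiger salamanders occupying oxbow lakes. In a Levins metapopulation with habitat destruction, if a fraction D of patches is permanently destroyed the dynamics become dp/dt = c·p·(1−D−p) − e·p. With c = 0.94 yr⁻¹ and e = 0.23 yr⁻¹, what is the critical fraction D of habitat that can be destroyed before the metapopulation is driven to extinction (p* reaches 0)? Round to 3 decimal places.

0.755

The nontrivial equilibrium is p* = (1−D) − e/c; extinction occurs when this hits zero.
So D_crit = 1 − e/c = 1 − 0.23/0.94 = 1 − 0.2447 = 0.7553.
This equals the undisturbed p*, a classic result of Lande's extension.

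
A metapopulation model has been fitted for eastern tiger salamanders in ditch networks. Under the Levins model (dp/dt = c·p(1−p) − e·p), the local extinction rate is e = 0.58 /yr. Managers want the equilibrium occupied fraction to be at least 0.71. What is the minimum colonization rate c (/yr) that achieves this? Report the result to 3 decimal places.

p* = 1 − e/c ≥ 0.71 requires e/c ≤ 0.2900, i.e. c ≥ e/0.2900.
c_min = 0.58/0.2900 = 2.0000.

2.000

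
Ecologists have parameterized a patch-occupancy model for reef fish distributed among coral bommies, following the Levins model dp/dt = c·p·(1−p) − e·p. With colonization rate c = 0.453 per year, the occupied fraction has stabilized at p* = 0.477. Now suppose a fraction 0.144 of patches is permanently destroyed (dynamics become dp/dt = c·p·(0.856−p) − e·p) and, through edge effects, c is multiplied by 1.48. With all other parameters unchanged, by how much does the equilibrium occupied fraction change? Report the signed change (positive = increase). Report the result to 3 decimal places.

Balance c(1−p*) = e gives e = 0.453×(1 − 0.47700) = 0.23692.
New p* = 0.856 − e/c = 0.856 − 0.23692/0.67044 = 0.50262.
Δp* = 0.50262 − 0.47700 = +0.02562.

0.026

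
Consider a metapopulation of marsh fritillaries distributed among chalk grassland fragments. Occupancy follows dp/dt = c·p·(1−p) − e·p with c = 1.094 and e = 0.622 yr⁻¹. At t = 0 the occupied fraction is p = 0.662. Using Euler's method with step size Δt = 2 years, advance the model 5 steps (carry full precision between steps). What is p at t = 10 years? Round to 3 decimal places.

Update rule: p ← p + [c·p·(1−p) − e·p]·Δt with Δt = 2.
p: 0.66200 → 0.32805  (Δp = -0.33395)
p: 0.32805 → 0.40226  (Δp = +0.07421)
p: 0.40226 → 0.42795  (Δp = +0.02568)
p: 0.42795 → 0.43122  (Δp = +0.00327)
p: 0.43122 → 0.43143  (Δp = +0.00021)

0.431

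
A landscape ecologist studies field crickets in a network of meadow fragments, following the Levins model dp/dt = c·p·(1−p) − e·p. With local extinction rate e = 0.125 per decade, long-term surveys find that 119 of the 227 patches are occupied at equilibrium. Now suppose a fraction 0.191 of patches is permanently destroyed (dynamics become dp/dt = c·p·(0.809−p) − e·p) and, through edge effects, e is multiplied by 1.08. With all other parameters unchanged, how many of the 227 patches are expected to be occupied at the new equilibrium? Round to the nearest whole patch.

Observed p* = 119/227 = 0.52423.
Balance c(1−p*) = e gives c = e/(1 − 0.52423) = 0.125/0.47577 = 0.26273.
New p* = 0.809 − e/c = 0.809 − 0.13500/0.26273 = 0.29516.
Expected occupied = 227 × 0.29516 = 67.00 ≈ 67.

67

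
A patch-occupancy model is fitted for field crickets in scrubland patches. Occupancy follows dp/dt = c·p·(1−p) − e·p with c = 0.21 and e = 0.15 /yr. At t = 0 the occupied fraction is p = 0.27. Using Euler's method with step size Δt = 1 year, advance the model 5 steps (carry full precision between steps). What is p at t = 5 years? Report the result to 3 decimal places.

Update rule: p ← p + [c·p·(1−p) − e·p]·Δt with Δt = 1.
p: 0.27000 → 0.27089  (Δp = +0.00089)
p: 0.27089 → 0.27173  (Δp = +0.00084)
p: 0.27173 → 0.27253  (Δp = +0.00080)
p: 0.27253 → 0.27329  (Δp = +0.00075)
p: 0.27329 → 0.27400  (Δp = +0.00071)

0.274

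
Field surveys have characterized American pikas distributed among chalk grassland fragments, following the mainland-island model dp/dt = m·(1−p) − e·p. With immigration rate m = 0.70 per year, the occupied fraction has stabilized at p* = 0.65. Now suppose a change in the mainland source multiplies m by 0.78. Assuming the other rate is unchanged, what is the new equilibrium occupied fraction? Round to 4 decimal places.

0.5916

Balance m(1−p*) = e·p* gives e = m(1−p*)/p* = 0.70×0.35000/0.65000 = 0.37692.
New p* = m/(m+e) = 0.54600/(0.54600+0.37692) = 0.59160.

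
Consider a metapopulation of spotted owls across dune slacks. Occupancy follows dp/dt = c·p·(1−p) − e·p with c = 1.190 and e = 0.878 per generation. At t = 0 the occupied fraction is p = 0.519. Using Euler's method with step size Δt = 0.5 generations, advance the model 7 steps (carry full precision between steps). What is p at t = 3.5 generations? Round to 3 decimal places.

Update rule: p ← p + [c·p·(1−p) − e·p]·Δt with Δt = 0.5.
  1  |  dp/dt·Δt = -0.079306  |  p_1 = 0.439694
  2  |  dp/dt·Δt = -0.046440  |  p_2 = 0.393255
  3  |  dp/dt·Δt = -0.030669  |  p_3 = 0.362586
  4  |  dp/dt·Δt = -0.021660  |  p_4 = 0.340926
  5  |  dp/dt·Δt = -0.015973  |  p_5 = 0.324953
  6  |  dp/dt·Δt = -0.012136  |  p_6 = 0.312817
  7  |  dp/dt·Δt = -0.009424  |  p_7 = 0.303393

0.303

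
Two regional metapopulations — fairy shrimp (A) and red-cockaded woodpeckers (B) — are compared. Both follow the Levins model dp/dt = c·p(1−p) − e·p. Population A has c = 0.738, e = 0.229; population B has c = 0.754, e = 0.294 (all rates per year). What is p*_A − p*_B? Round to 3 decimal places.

0.080

A: p*_A = 1 − 0.229/0.738 = 0.6897.
B: p*_B = 1 − 0.294/0.754 = 0.6101.
p*_A − p*_B = 0.6897 − 0.6101 = 0.0796.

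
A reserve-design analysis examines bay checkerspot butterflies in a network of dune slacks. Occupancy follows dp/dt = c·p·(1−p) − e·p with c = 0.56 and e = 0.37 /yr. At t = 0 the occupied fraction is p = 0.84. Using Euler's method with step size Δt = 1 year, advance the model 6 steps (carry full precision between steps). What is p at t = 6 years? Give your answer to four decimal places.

0.3933

Update rule: p ← p + [c·p·(1−p) − e·p]·Δt with Δt = 1.
  1  |  dp/dt·Δt = -0.235536  |  p_1 = 0.604464
  2  |  dp/dt·Δt = -0.089763  |  p_2 = 0.514701
  3  |  dp/dt·Δt = -0.050560  |  p_3 = 0.464141
  4  |  dp/dt·Δt = -0.032452  |  p_4 = 0.431689
  5  |  dp/dt·Δt = -0.022338  |  p_5 = 0.409351
  6  |  dp/dt·Δt = -0.016061  |  p_6 = 0.393289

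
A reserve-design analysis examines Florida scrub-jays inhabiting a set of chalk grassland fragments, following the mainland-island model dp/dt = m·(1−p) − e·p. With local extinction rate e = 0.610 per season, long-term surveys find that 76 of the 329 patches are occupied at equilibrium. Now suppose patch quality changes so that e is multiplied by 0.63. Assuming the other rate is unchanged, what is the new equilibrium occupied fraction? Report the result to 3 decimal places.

0.323

Observed p* = 76/329 = 0.23100.
Balance m(1−p*) = e·p* gives m = e·p*/(1−p*) = 0.610×0.23100/0.76900 = 0.18324.
New p* = m/(m+e) = 0.18324/(0.18324+0.38430) = 0.32287.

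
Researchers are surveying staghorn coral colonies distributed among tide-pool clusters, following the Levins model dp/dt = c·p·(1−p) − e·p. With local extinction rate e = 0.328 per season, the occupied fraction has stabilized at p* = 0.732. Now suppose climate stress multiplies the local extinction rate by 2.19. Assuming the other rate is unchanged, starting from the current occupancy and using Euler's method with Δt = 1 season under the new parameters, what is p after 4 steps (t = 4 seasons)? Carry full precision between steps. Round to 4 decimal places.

0.4166

Balance c(1−p*) = e gives c = e/(1 − 0.73200) = 0.328/0.26800 = 1.22388.
Starting from p₀ = 0.73200; update p ← p + (dp/dt)·Δt with the new parameters.
t = 1: p = 0.73200 + (-0.28571) = 0.44629
t = 2: p = 0.44629 + (-0.01814) = 0.42815
t = 3: p = 0.42815 + (-0.00790) = 0.42025
t = 4: p = 0.42025 + (-0.00369) = 0.41656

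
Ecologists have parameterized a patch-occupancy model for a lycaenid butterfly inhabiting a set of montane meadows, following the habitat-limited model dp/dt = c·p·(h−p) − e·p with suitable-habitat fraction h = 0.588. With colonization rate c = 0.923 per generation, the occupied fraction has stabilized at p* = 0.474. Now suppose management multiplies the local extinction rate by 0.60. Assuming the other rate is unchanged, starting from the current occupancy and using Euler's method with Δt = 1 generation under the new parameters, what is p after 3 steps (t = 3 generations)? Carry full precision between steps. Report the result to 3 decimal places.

Balance c(h−p*) = e gives e = 0.923×(0.588 − 0.47400) = 0.10522.
Starting from p₀ = 0.47400; update p ← p + (dp/dt)·Δt with the new parameters.
  1  |  dp/dt·Δt = +0.019950  |  p_1 = 0.493950
  2  |  dp/dt·Δt = +0.011694  |  p_2 = 0.505644
  3  |  dp/dt·Δt = +0.006513  |  p_3 = 0.512158

0.512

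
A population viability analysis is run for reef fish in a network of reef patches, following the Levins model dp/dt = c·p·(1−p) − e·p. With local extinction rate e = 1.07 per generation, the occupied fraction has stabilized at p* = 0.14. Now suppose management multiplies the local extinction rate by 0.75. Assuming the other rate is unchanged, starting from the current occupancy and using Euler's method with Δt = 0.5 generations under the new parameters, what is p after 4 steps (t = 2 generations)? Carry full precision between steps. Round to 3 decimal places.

Balance c(1−p*) = e gives c = e/(1 − 0.14000) = 1.07/0.86000 = 1.24419.
Starting from p₀ = 0.14000; update p ← p + (dp/dt)·Δt with the new parameters.
t = 0.5: p = 0.14000 + (+0.01873) = 0.15873
t = 1: p = 0.15873 + (+0.01938) = 0.17811
t = 1.5: p = 0.17811 + (+0.01960) = 0.19771
t = 2: p = 0.19771 + (+0.01935) = 0.21705

0.217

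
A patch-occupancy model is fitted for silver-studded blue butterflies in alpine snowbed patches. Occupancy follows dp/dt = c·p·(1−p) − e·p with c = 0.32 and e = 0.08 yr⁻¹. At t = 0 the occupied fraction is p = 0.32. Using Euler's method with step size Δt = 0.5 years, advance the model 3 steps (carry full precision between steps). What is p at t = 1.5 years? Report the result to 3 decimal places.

0.387

Update rule: p ← p + [c·p·(1−p) − e·p]·Δt with Δt = 0.5.
p: 0.32000 → 0.34202  (Δp = +0.02202)
p: 0.34202 → 0.36434  (Δp = +0.02233)
p: 0.36434 → 0.38682  (Δp = +0.02248)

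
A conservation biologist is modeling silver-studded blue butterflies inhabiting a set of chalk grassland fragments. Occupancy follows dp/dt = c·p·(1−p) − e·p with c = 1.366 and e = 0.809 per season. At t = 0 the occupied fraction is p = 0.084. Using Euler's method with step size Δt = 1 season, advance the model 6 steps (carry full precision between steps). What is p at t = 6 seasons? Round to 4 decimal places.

Update rule: p ← p + [c·p·(1−p) − e·p]·Δt with Δt = 1.
p: 0.08400 → 0.12115  (Δp = +0.03715)
p: 0.12115 → 0.16858  (Δp = +0.04743)
p: 0.16858 → 0.22366  (Δp = +0.05508)
p: 0.22366 → 0.27991  (Δp = +0.05625)
p: 0.27991 → 0.32879  (Δp = +0.04889)
p: 0.32879 → 0.36426  (Δp = +0.03547)

0.3643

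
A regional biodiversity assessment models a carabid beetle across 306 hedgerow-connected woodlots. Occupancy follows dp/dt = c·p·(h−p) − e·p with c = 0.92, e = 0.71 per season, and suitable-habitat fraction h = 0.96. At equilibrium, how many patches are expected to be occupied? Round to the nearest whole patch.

p* = h − e/c = 0.96 − 0.7717 = 0.1883.
Expected occupied patches = N × p* = 306 × 0.1883 = 57.61 ≈ 58.

58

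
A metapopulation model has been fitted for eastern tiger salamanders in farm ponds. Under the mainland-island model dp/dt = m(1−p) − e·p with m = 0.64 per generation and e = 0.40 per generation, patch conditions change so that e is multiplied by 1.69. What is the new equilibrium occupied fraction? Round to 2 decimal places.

Before: p* = 0.64/(0.64+0.40) = 0.6154.
After: m = 0.64, e = 0.676; p* = 0.64/1.3160 = 0.4863.

0.49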